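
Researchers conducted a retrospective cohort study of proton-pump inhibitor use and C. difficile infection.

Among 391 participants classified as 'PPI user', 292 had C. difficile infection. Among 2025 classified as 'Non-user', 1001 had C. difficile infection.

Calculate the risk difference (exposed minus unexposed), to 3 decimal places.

From the description: a = 292, b = 99, c = 1001, d = 1024.
Risk in exposed = 292/391 = 0.746803; risk in unexposed = 1001/2025 = 0.494321.
Risk difference = 0.746803 − 0.494321 = 0.252482

0.252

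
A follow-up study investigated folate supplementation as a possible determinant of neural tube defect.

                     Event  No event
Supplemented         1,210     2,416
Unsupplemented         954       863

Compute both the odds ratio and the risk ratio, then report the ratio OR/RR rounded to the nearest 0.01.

0.71

Cells: a = 1210, b = 2416, c = 954, d = 863.
OR = (1210·863)/(2416·954) = 1044230/2304864 = 0.45305
Risk in exposed = 1210/3626 = 0.33370; risk in unexposed = 954/1817 = 0.52504; RR = 0.63557
OR/RR = 0.45305 / 0.63557 = 0.71283
The outcome is not rare, so the OR lies further from 1 than the RR.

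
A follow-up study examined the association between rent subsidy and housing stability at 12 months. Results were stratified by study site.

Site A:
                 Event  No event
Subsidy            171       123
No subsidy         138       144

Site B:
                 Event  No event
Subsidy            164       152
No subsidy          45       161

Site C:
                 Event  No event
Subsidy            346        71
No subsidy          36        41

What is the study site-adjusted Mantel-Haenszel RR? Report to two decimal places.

RR_MH = Σ(aᵢ·n₀ᵢ/nᵢ) / Σ(cᵢ·n₁ᵢ/nᵢ), with n₁ᵢ = aᵢ+bᵢ (exposed), n₀ᵢ = cᵢ+dᵢ (unexposed), nᵢ = n₁ᵢ+n₀ᵢ.
Stratum 1 (Site A): n₁ = 294, n₀ = 282, n = 576; a·n₀/n = 171·282/576 = 83.7188; c·n₁/n = 138·294/576 = 70.4375
Stratum 2 (Site B): n₁ = 316, n₀ = 206, n = 522; a·n₀/n = 164·206/522 = 64.7203; c·n₁/n = 45·316/522 = 27.2414
Stratum 3 (Site C): n₁ = 417, n₀ = 77, n = 494; a·n₀/n = 346·77/494 = 53.9312; c·n₁/n = 36·417/494 = 30.3887
RR_MH = (83.7188 + 64.7203 + 53.9312) / (70.4375 + 27.2414 + 30.3887) = 202.3702 / 128.0675 = 1.58018

1.58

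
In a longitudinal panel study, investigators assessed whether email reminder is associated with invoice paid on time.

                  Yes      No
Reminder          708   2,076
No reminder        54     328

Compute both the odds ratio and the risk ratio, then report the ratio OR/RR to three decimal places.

1.151

Cells: a = 708, b = 2076, c = 54, d = 328.
OR = (708·328)/(2076·54) = 232224/112104 = 2.07151
Risk in exposed = 708/2784 = 0.25431; risk in unexposed = 54/382 = 0.14136; RR = 1.79901
OR/RR = 2.07151 / 1.79901 = 1.15147
The outcome is not rare, so the OR lies further from 1 than the RR.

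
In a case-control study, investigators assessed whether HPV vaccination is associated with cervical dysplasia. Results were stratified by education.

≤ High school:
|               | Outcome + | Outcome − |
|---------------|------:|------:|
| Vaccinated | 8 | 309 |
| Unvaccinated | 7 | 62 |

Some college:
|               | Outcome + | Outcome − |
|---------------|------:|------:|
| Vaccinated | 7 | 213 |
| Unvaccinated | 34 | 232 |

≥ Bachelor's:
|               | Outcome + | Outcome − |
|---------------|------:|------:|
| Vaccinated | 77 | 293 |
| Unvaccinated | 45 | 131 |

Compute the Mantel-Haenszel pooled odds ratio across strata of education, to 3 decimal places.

0.517

OR_MH = Σ(aᵢdᵢ/nᵢ) / Σ(bᵢcᵢ/nᵢ), where nᵢ is the stratum total.
Stratum 1 (≤ High school): n = 386; a·d/n = 8·62/386 = 1.2850; b·c/n = 309·7/386 = 5.6036
Stratum 2 (Some college): n = 486; a·d/n = 7·232/486 = 3.3416; b·c/n = 213·34/486 = 14.9012
Stratum 3 (≥ Bachelor's): n = 546; a·d/n = 77·131/546 = 18.4744; b·c/n = 293·45/546 = 24.1484
OR_MH = (1.2850 + 3.3416 + 18.4744) / (5.6036 + 14.9012 + 24.1484) = 23.1009 / 44.6532 = 0.51734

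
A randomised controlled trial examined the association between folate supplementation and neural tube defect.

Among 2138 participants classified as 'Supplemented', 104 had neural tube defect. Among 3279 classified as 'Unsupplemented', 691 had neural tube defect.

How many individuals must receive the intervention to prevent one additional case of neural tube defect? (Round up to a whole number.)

Risk in treated group = 104/2138 = 0.04864; risk in control = 691/3279 = 0.21073.
Absolute risk reduction = 0.21073 − 0.04864 = 0.16209
NNT = 1 / ARR = 1 / 0.16209 = 6.169 → round up → 7

7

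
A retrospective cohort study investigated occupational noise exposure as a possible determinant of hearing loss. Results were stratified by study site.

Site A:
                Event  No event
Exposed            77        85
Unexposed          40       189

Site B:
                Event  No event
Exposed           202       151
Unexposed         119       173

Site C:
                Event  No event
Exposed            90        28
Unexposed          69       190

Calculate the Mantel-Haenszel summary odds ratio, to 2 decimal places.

OR_MH = Σ(aᵢdᵢ/nᵢ) / Σ(bᵢcᵢ/nᵢ), where nᵢ is the stratum total.
Stratum 1 (Site A): n = 391; a·d/n = 77·189/391 = 37.2199; b·c/n = 85·40/391 = 8.6957
Stratum 2 (Site B): n = 645; a·d/n = 202·173/645 = 54.1798; b·c/n = 151·119/645 = 27.8589
Stratum 3 (Site C): n = 377; a·d/n = 90·190/377 = 45.3581; b·c/n = 28·69/377 = 5.1247
OR_MH = (37.2199 + 54.1798 + 45.3581) / (8.6957 + 27.8589 + 5.1247) = 136.7579 / 41.6792 = 3.28120

3.28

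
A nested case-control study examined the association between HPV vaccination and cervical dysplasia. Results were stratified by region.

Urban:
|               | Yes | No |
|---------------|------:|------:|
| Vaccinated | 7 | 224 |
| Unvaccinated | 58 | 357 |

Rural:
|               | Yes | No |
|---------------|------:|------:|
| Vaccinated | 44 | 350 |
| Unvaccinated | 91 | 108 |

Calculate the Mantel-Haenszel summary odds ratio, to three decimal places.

0.161

OR_MH = Σ(aᵢdᵢ/nᵢ) / Σ(bᵢcᵢ/nᵢ), where nᵢ is the stratum total.
Stratum 1 (Urban): n = 646; a·d/n = 7·357/646 = 3.8684; b·c/n = 224·58/646 = 20.1115
Stratum 2 (Rural): n = 593; a·d/n = 44·108/593 = 8.0135; b·c/n = 350·91/593 = 53.7099
OR_MH = (3.8684 + 8.0135) / (20.1115 + 53.7099) = 11.8819 / 73.8214 = 0.16095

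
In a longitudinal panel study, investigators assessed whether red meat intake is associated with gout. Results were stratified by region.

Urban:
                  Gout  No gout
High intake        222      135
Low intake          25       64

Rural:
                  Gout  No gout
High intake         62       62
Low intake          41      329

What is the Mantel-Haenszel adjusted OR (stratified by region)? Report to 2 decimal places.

OR_MH = Σ(aᵢdᵢ/nᵢ) / Σ(bᵢcᵢ/nᵢ), where nᵢ is the stratum total.
Stratum 1 (Urban): n = 446; a·d/n = 222·64/446 = 31.8565; b·c/n = 135·25/446 = 7.5673
Stratum 2 (Rural): n = 494; a·d/n = 62·329/494 = 41.2915; b·c/n = 62·41/494 = 5.1457
OR_MH = (31.8565 + 41.2915) / (7.5673 + 5.1457) = 73.1480 / 12.7130 = 5.75379

5.75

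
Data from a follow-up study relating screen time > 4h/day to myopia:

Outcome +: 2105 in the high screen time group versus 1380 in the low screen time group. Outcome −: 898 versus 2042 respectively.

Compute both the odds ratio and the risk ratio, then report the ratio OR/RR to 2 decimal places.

From the description: a = 2105, b = 898, c = 1380, d = 2042.
OR = (2105·2042)/(898·1380) = 4298410/1239240 = 3.46859
Risk in exposed = 2105/3003 = 0.70097; risk in unexposed = 1380/3422 = 0.40327; RR = 1.73819
OR/RR = 3.46859 / 1.73819 = 1.99551
The outcome is not rare, so the OR lies further from 1 than the RR.

2.00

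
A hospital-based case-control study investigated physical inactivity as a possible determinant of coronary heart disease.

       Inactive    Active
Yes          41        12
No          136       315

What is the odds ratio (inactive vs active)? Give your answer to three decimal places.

Reading the table with exposure as columns: a = 41 (Inactive, case), b = 136 (Inactive, non-case), c = 12 (Active, case), d = 315.
OR = (a·d)/(b·c) = (41 × 315) / (136 × 12) = 12915 / 1632 = 7.91360
The odds of coronary heart disease are about 7.91 times as high in the inactive group.

7.914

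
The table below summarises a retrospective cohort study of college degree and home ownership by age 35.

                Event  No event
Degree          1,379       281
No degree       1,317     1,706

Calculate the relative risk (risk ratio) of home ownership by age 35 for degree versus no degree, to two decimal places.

Cells: a = 1379, b = 281, c = 1317, d = 1706.
Risk in exposed = 1379/1660 = 0.83072; risk in unexposed = 1317/3023 = 0.43566.
RR = 0.83072 / 0.43566 = 1.90681
The risk among the exposed is 1.91 times that among the unexposed.

1.91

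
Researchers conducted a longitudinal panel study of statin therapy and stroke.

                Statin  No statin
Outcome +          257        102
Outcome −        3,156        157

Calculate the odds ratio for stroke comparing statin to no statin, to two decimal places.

0.13

Reading the table with exposure as columns: a = 257 (Statin, case), b = 3156 (Statin, non-case), c = 102 (No statin, case), d = 157.
OR = (a·d)/(b·c) = (257 × 157) / (3156 × 102) = 40349 / 321912 = 0.12534
Exposure is associated with lower odds of stroke (OR = 0.13 < 1).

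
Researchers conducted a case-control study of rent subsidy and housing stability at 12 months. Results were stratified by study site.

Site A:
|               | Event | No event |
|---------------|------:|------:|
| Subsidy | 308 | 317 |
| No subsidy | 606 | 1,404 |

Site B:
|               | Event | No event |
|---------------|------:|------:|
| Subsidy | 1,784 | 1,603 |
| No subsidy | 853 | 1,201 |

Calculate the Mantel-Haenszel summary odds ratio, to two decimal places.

1.72

OR_MH = Σ(aᵢdᵢ/nᵢ) / Σ(bᵢcᵢ/nᵢ), where nᵢ is the stratum total.
Stratum 1 (Site A): n = 2635; a·d/n = 308·1404/2635 = 164.1108; b·c/n = 317·606/2635 = 72.9040
Stratum 2 (Site B): n = 5441; a·d/n = 1784·1201/5441 = 393.7850; b·c/n = 1603·853/5441 = 251.3066
OR_MH = (164.1108 + 393.7850) / (72.9040 + 251.3066) = 557.8958 / 324.2105 = 1.72078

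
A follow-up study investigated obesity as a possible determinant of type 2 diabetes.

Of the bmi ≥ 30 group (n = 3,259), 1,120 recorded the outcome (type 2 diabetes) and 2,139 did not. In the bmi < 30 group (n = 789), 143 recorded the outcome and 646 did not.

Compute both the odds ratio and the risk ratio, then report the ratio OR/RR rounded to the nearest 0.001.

1.247

From the description: a = 1120, b = 2139, c = 143, d = 646.
OR = (1120·646)/(2139·143) = 723520/305877 = 2.36540
Risk in exposed = 1120/3259 = 0.34366; risk in unexposed = 143/789 = 0.18124; RR = 1.89616
OR/RR = 2.36540 / 1.89616 = 1.24747
The outcome is not rare, so the OR lies further from 1 than the RR.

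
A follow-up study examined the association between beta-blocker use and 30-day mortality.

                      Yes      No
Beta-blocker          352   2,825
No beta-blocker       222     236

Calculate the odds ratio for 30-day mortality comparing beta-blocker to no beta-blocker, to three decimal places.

Cells: a = 352, b = 2825, c = 222, d = 236.
OR = (a·d)/(b·c) = (352 × 236) / (2825 × 222) = 83072 / 627150 = 0.13246
Exposure is associated with lower odds of 30-day mortality (OR = 0.13 < 1).

0.132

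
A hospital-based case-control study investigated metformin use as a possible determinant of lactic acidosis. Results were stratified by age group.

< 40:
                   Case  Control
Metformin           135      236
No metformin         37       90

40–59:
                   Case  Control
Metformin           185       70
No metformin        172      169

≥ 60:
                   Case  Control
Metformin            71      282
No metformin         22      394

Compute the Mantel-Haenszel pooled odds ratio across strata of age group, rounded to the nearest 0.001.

OR_MH = Σ(aᵢdᵢ/nᵢ) / Σ(bᵢcᵢ/nᵢ), where nᵢ is the stratum total.
Stratum 1 (< 40): n = 498; a·d/n = 135·90/498 = 24.3976; b·c/n = 236·37/498 = 17.5341
Stratum 2 (40–59): n = 596; a·d/n = 185·169/596 = 52.4581; b·c/n = 70·172/596 = 20.2013
Stratum 3 (≥ 60): n = 769; a·d/n = 71·394/769 = 36.3771; b·c/n = 282·22/769 = 8.0676
OR_MH = (24.3976 + 52.4581 + 36.3771) / (17.5341 + 20.2013 + 8.0676) = 113.2328 / 45.8031 = 2.47216

2.472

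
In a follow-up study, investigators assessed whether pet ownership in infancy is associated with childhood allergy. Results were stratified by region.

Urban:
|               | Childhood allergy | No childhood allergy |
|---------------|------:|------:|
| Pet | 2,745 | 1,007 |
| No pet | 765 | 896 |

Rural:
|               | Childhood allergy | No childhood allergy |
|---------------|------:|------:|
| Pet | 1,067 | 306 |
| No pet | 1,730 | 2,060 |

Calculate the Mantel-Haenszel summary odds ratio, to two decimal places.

3.59

OR_MH = Σ(aᵢdᵢ/nᵢ) / Σ(bᵢcᵢ/nᵢ), where nᵢ is the stratum total.
Stratum 1 (Urban): n = 5413; a·d/n = 2745·896/5413 = 454.3728; b·c/n = 1007·765/5413 = 142.3157
Stratum 2 (Rural): n = 5163; a·d/n = 1067·2060/5163 = 425.7254; b·c/n = 306·1730/5163 = 102.5334
OR_MH = (454.3728 + 425.7254) / (142.3157 + 102.5334) = 880.0982 / 244.8491 = 3.59445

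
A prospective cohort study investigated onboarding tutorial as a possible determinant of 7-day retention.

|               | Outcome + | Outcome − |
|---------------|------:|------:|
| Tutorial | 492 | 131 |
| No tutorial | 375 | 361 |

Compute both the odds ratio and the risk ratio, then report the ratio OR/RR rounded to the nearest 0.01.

Cells: a = 492, b = 131, c = 375, d = 361.
OR = (492·361)/(131·375) = 177612/49125 = 3.61551
Risk in exposed = 492/623 = 0.78973; risk in unexposed = 375/736 = 0.50951; RR = 1.54997
OR/RR = 3.61551 / 1.54997 = 2.33263
The outcome is not rare, so the OR lies further from 1 than the RR.

2.33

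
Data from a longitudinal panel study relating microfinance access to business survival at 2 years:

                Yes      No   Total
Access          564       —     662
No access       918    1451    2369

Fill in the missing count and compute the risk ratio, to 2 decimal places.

The missing cell is in the exposed row: 662 − 564 = 98.
So a = 564, b = 98, c = 918, d = 1451.
RR = [a/(a+b)] / [c/(c+d)] = (564/662) / (918/2369) = 0.85196/0.38751 = 2.19859

2.20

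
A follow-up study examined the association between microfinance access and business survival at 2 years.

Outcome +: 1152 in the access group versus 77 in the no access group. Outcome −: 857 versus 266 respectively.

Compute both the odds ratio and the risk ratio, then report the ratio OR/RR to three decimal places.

From the description: a = 1152, b = 857, c = 77, d = 266.
OR = (1152·266)/(857·77) = 306432/65989 = 4.64368
Risk in exposed = 1152/2009 = 0.57342; risk in unexposed = 77/343 = 0.22449; RR = 2.55432
OR/RR = 4.64368 / 2.55432 = 1.81797
The outcome is not rare, so the OR lies further from 1 than the RR.

1.818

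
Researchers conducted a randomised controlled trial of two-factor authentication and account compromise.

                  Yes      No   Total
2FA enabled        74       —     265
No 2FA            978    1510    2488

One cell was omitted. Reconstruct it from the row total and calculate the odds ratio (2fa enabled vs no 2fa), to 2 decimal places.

0.60

The missing cell is in the exposed row: 265 − 74 = 191.
So a = 74, b = 191, c = 978, d = 1510.
OR = (a·d)/(b·c) = (74 × 1510) / (191 × 978) = 111740 / 186798 = 0.59819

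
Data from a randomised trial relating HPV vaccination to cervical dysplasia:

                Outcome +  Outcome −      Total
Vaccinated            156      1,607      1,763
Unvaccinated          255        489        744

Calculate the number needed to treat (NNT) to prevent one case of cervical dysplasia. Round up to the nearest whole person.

Risk in treated group = 156/1763 = 0.08849; risk in control = 255/744 = 0.34274.
Absolute risk reduction = 0.34274 − 0.08849 = 0.25426
NNT = 1 / ARR = 1 / 0.25426 = 3.933 → round up → 4

4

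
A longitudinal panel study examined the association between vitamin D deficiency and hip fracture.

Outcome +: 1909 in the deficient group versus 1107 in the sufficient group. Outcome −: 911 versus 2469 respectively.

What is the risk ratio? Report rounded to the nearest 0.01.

From the description: a = 1909, b = 911, c = 1107, d = 2469.
Risk in exposed = 1909/2820 = 0.67695; risk in unexposed = 1107/3576 = 0.30956.
RR = 0.67695 / 0.30956 = 2.18679
The risk among the exposed is 2.19 times that among the unexposed.

2.19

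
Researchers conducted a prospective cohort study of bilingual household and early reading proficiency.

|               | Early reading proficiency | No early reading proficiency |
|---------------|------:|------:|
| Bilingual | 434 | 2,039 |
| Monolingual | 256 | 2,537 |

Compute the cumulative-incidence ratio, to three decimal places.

Cells: a = 434, b = 2039, c = 256, d = 2537.
Risk in exposed = 434/2473 = 0.17550; risk in unexposed = 256/2793 = 0.09166.
RR = 0.17550 / 0.09166 = 1.91468
The risk among the exposed is 1.91 times that among the unexposed.

1.915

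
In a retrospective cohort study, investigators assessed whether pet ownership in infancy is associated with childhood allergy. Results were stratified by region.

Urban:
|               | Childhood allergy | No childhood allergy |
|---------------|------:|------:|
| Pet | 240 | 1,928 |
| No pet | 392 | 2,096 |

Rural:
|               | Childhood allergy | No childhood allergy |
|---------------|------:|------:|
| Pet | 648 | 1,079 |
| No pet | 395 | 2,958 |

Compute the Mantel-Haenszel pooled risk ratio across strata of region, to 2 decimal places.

RR_MH = Σ(aᵢ·n₀ᵢ/nᵢ) / Σ(cᵢ·n₁ᵢ/nᵢ), with n₁ᵢ = aᵢ+bᵢ (exposed), n₀ᵢ = cᵢ+dᵢ (unexposed), nᵢ = n₁ᵢ+n₀ᵢ.
Stratum 1 (Urban): n₁ = 2168, n₀ = 2488, n = 4656; a·n₀/n = 240·2488/4656 = 128.2474; c·n₁/n = 392·2168/4656 = 182.5292
Stratum 2 (Rural): n₁ = 1727, n₀ = 3353, n = 5080; a·n₀/n = 648·3353/5080 = 427.7055; c·n₁/n = 395·1727/5080 = 134.2844
RR_MH = (128.2474 + 427.7055) / (182.5292 + 134.2844) = 555.9529 / 316.8137 = 1.75483

1.75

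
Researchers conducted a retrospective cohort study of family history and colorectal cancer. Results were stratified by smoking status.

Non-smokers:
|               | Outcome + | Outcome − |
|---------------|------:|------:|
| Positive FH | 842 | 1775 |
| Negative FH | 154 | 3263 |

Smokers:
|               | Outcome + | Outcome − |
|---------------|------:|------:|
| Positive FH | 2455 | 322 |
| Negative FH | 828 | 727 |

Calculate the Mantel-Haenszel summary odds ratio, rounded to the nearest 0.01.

8.12

OR_MH = Σ(aᵢdᵢ/nᵢ) / Σ(bᵢcᵢ/nᵢ), where nᵢ is the stratum total.
Stratum 1 (Non-smokers): n = 6034; a·d/n = 842·3263/6034 = 455.3275; b·c/n = 1775·154/6034 = 45.3016
Stratum 2 (Smokers): n = 4332; a·d/n = 2455·727/4332 = 412.0002; b·c/n = 322·828/4332 = 61.5457
OR_MH = (455.3275 + 412.0002) / (45.3016 + 61.5457) = 867.3277 / 106.8473 = 8.11745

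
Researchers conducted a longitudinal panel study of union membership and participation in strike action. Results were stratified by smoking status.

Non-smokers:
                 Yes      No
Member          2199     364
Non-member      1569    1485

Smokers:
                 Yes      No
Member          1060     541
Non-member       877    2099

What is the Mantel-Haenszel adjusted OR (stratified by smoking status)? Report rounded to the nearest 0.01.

5.20

OR_MH = Σ(aᵢdᵢ/nᵢ) / Σ(bᵢcᵢ/nᵢ), where nᵢ is the stratum total.
Stratum 1 (Non-smokers): n = 5617; a·d/n = 2199·1485/5617 = 581.3628; b·c/n = 364·1569/5617 = 101.6763
Stratum 2 (Smokers): n = 4577; a·d/n = 1060·2099/4577 = 486.1132; b·c/n = 541·877/4577 = 103.6611
OR_MH = (581.3628 + 486.1132) / (101.6763 + 103.6611) = 1067.4760 / 205.3375 = 5.19864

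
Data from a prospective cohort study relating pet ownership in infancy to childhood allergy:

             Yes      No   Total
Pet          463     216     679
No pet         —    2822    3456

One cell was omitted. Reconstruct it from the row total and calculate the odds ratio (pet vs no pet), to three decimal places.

9.541

The missing cell is in the unexposed row: 3456 − 2822 = 634.
So a = 463, b = 216, c = 634, d = 2822.
OR = (a·d)/(b·c) = (463 × 2822) / (216 × 634) = 1306586 / 136944 = 9.54102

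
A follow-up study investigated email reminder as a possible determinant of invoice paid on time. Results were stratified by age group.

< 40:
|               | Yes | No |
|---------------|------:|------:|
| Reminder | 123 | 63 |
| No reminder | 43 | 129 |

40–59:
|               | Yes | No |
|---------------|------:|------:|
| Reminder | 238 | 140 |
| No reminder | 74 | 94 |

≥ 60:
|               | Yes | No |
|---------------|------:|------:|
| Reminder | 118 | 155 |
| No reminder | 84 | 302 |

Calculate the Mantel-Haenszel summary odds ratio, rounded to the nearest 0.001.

OR_MH = Σ(aᵢdᵢ/nᵢ) / Σ(bᵢcᵢ/nᵢ), where nᵢ is the stratum total.
Stratum 1 (< 40): n = 358; a·d/n = 123·129/358 = 44.3212; b·c/n = 63·43/358 = 7.5670
Stratum 2 (40–59): n = 546; a·d/n = 238·94/546 = 40.9744; b·c/n = 140·74/546 = 18.9744
Stratum 3 (≥ 60): n = 659; a·d/n = 118·302/659 = 54.0759; b·c/n = 155·84/659 = 19.7572
OR_MH = (44.3212 + 40.9744 + 54.0759) / (7.5670 + 18.9744 + 19.7572) = 139.3715 / 46.2986 = 3.01027

3.010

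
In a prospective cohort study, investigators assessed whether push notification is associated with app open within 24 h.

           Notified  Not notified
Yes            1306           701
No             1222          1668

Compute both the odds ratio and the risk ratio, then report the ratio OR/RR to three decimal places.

1.457

Reading the table with exposure as columns: a = 1306 (Notified, case), b = 1222 (Notified, non-case), c = 701 (Not notified, case), d = 1668.
OR = (1306·1668)/(1222·701) = 2178408/856622 = 2.54302
Risk in exposed = 1306/2528 = 0.51661; risk in unexposed = 701/2369 = 0.29591; RR = 1.74588
OR/RR = 2.54302 / 1.74588 = 1.45659
The outcome is not rare, so the OR lies further from 1 than the RR.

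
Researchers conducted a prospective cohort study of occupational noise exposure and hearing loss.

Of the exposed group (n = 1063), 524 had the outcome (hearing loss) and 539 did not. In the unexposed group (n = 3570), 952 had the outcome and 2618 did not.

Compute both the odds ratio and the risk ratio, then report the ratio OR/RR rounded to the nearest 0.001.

1.446

From the description: a = 524, b = 539, c = 952, d = 2618.
OR = (524·2618)/(539·952) = 1371832/513128 = 2.67347
Risk in exposed = 524/1063 = 0.49294; risk in unexposed = 952/3570 = 0.26667; RR = 1.84854
OR/RR = 2.67347 / 1.84854 = 1.44626
The outcome is not rare, so the OR lies further from 1 than the RR.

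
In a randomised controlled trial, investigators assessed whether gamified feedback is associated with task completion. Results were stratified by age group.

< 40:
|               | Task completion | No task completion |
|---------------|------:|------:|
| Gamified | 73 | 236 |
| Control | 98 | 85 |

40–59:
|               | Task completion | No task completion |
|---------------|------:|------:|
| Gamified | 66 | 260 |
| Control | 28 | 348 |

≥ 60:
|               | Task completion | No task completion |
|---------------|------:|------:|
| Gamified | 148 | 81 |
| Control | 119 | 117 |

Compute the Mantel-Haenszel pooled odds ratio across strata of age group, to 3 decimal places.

1.057

OR_MH = Σ(aᵢdᵢ/nᵢ) / Σ(bᵢcᵢ/nᵢ), where nᵢ is the stratum total.
Stratum 1 (< 40): n = 492; a·d/n = 73·85/492 = 12.6118; b·c/n = 236·98/492 = 47.0081
Stratum 2 (40–59): n = 702; a·d/n = 66·348/702 = 32.7179; b·c/n = 260·28/702 = 10.3704
Stratum 3 (≥ 60): n = 465; a·d/n = 148·117/465 = 37.2387; b·c/n = 81·119/465 = 20.7290
OR_MH = (12.6118 + 32.7179 + 37.2387) / (47.0081 + 10.3704 + 20.7290) = 82.5684 / 78.1075 = 1.05711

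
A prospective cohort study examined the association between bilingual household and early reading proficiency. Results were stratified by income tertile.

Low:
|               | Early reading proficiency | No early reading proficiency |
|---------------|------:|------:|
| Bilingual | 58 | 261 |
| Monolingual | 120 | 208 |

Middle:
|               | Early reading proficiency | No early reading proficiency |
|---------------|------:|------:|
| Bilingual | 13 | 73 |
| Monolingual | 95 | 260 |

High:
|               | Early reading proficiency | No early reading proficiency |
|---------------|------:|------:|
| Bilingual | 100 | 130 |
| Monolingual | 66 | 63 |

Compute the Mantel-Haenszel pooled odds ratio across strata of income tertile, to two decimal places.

0.50

OR_MH = Σ(aᵢdᵢ/nᵢ) / Σ(bᵢcᵢ/nᵢ), where nᵢ is the stratum total.
Stratum 1 (Low): n = 647; a·d/n = 58·208/647 = 18.6461; b·c/n = 261·120/647 = 48.4080
Stratum 2 (Middle): n = 441; a·d/n = 13·260/441 = 7.6644; b·c/n = 73·95/441 = 15.7256
Stratum 3 (High): n = 359; a·d/n = 100·63/359 = 17.5487; b·c/n = 130·66/359 = 23.8997
OR_MH = (18.6461 + 7.6644 + 17.5487) / (48.4080 + 15.7256 + 23.8997) = 43.8592 / 88.0334 = 0.49821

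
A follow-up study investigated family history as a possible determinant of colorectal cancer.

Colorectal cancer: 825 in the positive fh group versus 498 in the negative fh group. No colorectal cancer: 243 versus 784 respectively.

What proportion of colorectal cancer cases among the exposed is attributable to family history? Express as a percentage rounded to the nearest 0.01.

49.71

From the description: a = 825, b = 243, c = 498, d = 784.
Risk in exposed = 825/1068 = 0.77247; risk in unexposed = 498/1282 = 0.38846.
RR = 0.77247/0.38846 = 1.98857
AR% = (RR − 1)/RR × 100 = (1.98857 − 1)/1.98857 × 100 = 49.7127%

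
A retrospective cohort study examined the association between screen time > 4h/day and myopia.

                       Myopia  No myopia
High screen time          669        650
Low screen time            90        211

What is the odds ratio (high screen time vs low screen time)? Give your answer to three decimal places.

Cells: a = 669, b = 650, c = 90, d = 211.
OR = (a·d)/(b·c) = (669 × 211) / (650 × 90) = 141159 / 58500 = 2.41297
The odds of myopia are about 2.41 times as high in the high screen time group.

2.413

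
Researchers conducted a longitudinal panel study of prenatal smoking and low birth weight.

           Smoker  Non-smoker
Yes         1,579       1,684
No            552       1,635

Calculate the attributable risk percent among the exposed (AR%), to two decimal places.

31.52

Reading the table with exposure as columns: a = 1579 (Smoker, case), b = 552 (Smoker, non-case), c = 1684 (Non-smoker, case), d = 1635.
Risk in exposed = 1579/2131 = 0.74097; risk in unexposed = 1684/3319 = 0.50738.
RR = 0.74097/0.50738 = 1.46037
AR% = (RR − 1)/RR × 100 = (1.46037 − 1)/1.46037 × 100 = 31.5244%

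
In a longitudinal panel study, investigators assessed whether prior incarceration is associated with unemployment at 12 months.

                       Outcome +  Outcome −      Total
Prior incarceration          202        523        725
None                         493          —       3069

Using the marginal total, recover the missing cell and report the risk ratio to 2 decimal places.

The missing cell is in the unexposed row: 3069 − 493 = 2576.
So a = 202, b = 523, c = 493, d = 2576.
RR = [a/(a+b)] / [c/(c+d)] = (202/725) / (493/3069) = 0.27862/0.16064 = 1.73446

1.73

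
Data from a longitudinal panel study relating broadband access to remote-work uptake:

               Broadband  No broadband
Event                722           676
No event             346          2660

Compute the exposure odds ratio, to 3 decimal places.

8.211

Reading the table with exposure as columns: a = 722 (Broadband, case), b = 346 (Broadband, non-case), c = 676 (No broadband, case), d = 2660.
OR = (a·d)/(b·c) = (722 × 2660) / (346 × 676) = 1920520 / 233896 = 8.21100
The odds of remote-work uptake are about 8.21 times as high in the broadband group.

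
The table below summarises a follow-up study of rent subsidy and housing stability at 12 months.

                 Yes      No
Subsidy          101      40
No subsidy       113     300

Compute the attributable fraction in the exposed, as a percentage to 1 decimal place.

61.8

Cells: a = 101, b = 40, c = 113, d = 300.
Risk in exposed = 101/141 = 0.71631; risk in unexposed = 113/413 = 0.27361.
RR = 0.71631/0.27361 = 2.61803
AR% = (RR − 1)/RR × 100 = (2.61803 − 1)/2.61803 × 100 = 61.8033%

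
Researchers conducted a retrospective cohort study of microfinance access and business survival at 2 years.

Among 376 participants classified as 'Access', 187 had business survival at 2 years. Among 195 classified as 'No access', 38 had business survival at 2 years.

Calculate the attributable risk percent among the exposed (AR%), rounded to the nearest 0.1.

60.8

From the description: a = 187, b = 189, c = 38, d = 157.
Risk in exposed = 187/376 = 0.49734; risk in unexposed = 38/195 = 0.19487.
RR = 0.49734/0.19487 = 2.55214
AR% = (RR − 1)/RR × 100 = (2.55214 − 1)/2.55214 × 100 = 60.8172%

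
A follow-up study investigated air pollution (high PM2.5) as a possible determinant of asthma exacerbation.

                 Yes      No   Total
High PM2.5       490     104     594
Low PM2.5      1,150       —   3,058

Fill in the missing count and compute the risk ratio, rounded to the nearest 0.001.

2.194

The missing cell is in the unexposed row: 3058 − 1150 = 1908.
So a = 490, b = 104, c = 1150, d = 1908.
RR = [a/(a+b)] / [c/(c+d)] = (490/594) / (1150/3058) = 0.82492/0.37606 = 2.19356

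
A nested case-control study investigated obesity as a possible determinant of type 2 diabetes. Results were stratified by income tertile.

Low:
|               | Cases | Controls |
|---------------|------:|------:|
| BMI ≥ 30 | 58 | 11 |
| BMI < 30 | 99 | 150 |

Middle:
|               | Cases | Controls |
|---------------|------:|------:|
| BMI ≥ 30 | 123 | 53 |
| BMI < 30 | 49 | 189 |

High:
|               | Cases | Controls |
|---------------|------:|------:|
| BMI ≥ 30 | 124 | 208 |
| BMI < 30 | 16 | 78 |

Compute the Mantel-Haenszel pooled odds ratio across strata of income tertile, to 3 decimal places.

6.066

OR_MH = Σ(aᵢdᵢ/nᵢ) / Σ(bᵢcᵢ/nᵢ), where nᵢ is the stratum total.
Stratum 1 (Low): n = 318; a·d/n = 58·150/318 = 27.3585; b·c/n = 11·99/318 = 3.4245
Stratum 2 (Middle): n = 414; a·d/n = 123·189/414 = 56.1522; b·c/n = 53·49/414 = 6.2729
Stratum 3 (High): n = 426; a·d/n = 124·78/426 = 22.7042; b·c/n = 208·16/426 = 7.8122
OR_MH = (27.3585 + 56.1522 + 22.7042) / (3.4245 + 6.2729 + 7.8122) = 106.2149 / 17.5097 = 6.06607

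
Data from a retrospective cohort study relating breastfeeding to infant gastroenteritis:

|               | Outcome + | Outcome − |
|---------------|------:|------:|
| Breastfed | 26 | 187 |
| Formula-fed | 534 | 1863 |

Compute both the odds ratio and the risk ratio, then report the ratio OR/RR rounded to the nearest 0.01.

0.89

Cells: a = 26, b = 187, c = 534, d = 1863.
OR = (26·1863)/(187·534) = 48438/99858 = 0.48507
Risk in exposed = 26/213 = 0.12207; risk in unexposed = 534/2397 = 0.22278; RR = 0.54792
OR/RR = 0.48507 / 0.54792 = 0.88528
The outcome is not rare, so the OR lies further from 1 than the RR.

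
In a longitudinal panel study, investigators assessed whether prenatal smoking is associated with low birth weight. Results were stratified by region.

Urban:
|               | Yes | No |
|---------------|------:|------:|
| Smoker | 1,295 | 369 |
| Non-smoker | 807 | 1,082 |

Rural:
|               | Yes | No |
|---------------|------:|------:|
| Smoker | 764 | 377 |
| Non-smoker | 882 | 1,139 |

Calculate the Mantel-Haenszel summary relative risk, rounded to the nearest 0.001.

RR_MH = Σ(aᵢ·n₀ᵢ/nᵢ) / Σ(cᵢ·n₁ᵢ/nᵢ), with n₁ᵢ = aᵢ+bᵢ (exposed), n₀ᵢ = cᵢ+dᵢ (unexposed), nᵢ = n₁ᵢ+n₀ᵢ.
Stratum 1 (Urban): n₁ = 1664, n₀ = 1889, n = 3553; a·n₀/n = 1295·1889/3553 = 688.5041; c·n₁/n = 807·1664/3553 = 377.9476
Stratum 2 (Rural): n₁ = 1141, n₀ = 2021, n = 3162; a·n₀/n = 764·2021/3162 = 488.3125; c·n₁/n = 882·1141/3162 = 318.2676
RR_MH = (688.5041 + 488.3125) / (377.9476 + 318.2676) = 1176.8165 / 696.2152 = 1.69031

1.690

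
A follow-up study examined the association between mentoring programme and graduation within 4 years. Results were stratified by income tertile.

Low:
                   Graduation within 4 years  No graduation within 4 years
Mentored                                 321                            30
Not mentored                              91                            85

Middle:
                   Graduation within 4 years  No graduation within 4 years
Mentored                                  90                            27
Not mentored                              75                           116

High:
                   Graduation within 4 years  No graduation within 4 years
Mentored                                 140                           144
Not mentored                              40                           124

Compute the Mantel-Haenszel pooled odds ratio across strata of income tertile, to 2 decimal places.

5.06

OR_MH = Σ(aᵢdᵢ/nᵢ) / Σ(bᵢcᵢ/nᵢ), where nᵢ is the stratum total.
Stratum 1 (Low): n = 527; a·d/n = 321·85/527 = 51.7742; b·c/n = 30·91/527 = 5.1803
Stratum 2 (Middle): n = 308; a·d/n = 90·116/308 = 33.8961; b·c/n = 27·75/308 = 6.5747
Stratum 3 (High): n = 448; a·d/n = 140·124/448 = 38.7500; b·c/n = 144·40/448 = 12.8571
OR_MH = (51.7742 + 33.8961 + 38.7500) / (5.1803 + 6.5747 + 12.8571) = 124.4203 / 24.6121 = 5.05525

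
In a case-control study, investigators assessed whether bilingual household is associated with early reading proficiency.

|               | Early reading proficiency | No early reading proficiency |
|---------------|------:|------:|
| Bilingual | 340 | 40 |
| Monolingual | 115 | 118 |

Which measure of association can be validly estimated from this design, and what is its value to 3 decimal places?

Cells: a = 340, b = 40, c = 115, d = 118.
This is a case-control study: participants were sampled on outcome status, so risks in the source population cannot be estimated directly — relative risk is not valid here. The odds ratio is the appropriate measure.
OR = (a·d)/(b·c) = (340 × 118) / (40 × 115) = 40120 / 4600 = 8.72174

8.722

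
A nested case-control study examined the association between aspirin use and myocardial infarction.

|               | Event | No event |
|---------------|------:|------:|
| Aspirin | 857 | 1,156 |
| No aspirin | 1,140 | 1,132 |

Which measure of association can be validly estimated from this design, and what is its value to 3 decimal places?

0.736

Cells: a = 857, b = 1156, c = 1140, d = 1132.
This is a nested case-control study: participants were sampled on outcome status, so risks in the source population cannot be estimated directly — relative risk is not valid here. The odds ratio is the appropriate measure.
OR = (a·d)/(b·c) = (857 × 1132) / (1156 × 1140) = 970124 / 1317840 = 0.73615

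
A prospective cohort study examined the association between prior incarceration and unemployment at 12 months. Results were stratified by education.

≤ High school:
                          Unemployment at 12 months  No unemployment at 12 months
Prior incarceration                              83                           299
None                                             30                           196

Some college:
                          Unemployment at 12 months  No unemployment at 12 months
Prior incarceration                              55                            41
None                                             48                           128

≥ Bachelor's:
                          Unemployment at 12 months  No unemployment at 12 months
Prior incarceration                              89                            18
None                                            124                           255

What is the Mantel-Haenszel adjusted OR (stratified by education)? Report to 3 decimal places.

3.737

OR_MH = Σ(aᵢdᵢ/nᵢ) / Σ(bᵢcᵢ/nᵢ), where nᵢ is the stratum total.
Stratum 1 (≤ High school): n = 608; a·d/n = 83·196/608 = 26.7566; b·c/n = 299·30/608 = 14.7533
Stratum 2 (Some college): n = 272; a·d/n = 55·128/272 = 25.8824; b·c/n = 41·48/272 = 7.2353
Stratum 3 (≥ Bachelor's): n = 486; a·d/n = 89·255/486 = 46.6975; b·c/n = 18·124/486 = 4.5926
OR_MH = (26.7566 + 25.8824 + 46.6975) / (14.7533 + 7.2353 + 4.5926) = 99.3365 / 26.5812 = 3.73710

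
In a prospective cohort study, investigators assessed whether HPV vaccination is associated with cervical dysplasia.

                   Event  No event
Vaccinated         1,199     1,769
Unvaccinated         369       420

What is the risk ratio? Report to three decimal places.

Cells: a = 1199, b = 1769, c = 369, d = 420.
Risk in exposed = 1199/2968 = 0.40398; risk in unexposed = 369/789 = 0.46768.
RR = 0.40398 / 0.46768 = 0.86379
The risk is 14% lower among the exposed than among the unexposed.

0.864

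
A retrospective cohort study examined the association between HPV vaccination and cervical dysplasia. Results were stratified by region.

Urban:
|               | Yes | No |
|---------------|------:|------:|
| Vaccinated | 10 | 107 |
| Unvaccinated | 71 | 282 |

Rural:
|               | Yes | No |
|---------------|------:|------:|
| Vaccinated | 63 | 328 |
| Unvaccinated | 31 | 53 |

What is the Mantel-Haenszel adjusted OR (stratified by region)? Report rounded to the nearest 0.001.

OR_MH = Σ(aᵢdᵢ/nᵢ) / Σ(bᵢcᵢ/nᵢ), where nᵢ is the stratum total.
Stratum 1 (Urban): n = 470; a·d/n = 10·282/470 = 6.0000; b·c/n = 107·71/470 = 16.1638
Stratum 2 (Rural): n = 475; a·d/n = 63·53/475 = 7.0295; b·c/n = 328·31/475 = 21.4063
OR_MH = (6.0000 + 7.0295) / (16.1638 + 21.4063) = 13.0295 / 37.5701 = 0.34680

0.347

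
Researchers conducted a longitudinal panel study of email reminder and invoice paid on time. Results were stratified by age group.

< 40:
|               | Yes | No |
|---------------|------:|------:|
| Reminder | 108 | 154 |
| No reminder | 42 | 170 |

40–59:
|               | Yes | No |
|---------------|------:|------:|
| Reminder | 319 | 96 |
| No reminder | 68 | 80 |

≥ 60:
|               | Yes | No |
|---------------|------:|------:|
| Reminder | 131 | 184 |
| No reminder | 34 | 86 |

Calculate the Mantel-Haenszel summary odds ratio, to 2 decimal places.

2.78

OR_MH = Σ(aᵢdᵢ/nᵢ) / Σ(bᵢcᵢ/nᵢ), where nᵢ is the stratum total.
Stratum 1 (< 40): n = 474; a·d/n = 108·170/474 = 38.7342; b·c/n = 154·42/474 = 13.6456
Stratum 2 (40–59): n = 563; a·d/n = 319·80/563 = 45.3286; b·c/n = 96·68/563 = 11.5950
Stratum 3 (≥ 60): n = 435; a·d/n = 131·86/435 = 25.8989; b·c/n = 184·34/435 = 14.3816
OR_MH = (38.7342 + 45.3286 + 25.8989) / (13.6456 + 11.5950 + 14.3816) = 109.9616 / 39.6222 = 2.77525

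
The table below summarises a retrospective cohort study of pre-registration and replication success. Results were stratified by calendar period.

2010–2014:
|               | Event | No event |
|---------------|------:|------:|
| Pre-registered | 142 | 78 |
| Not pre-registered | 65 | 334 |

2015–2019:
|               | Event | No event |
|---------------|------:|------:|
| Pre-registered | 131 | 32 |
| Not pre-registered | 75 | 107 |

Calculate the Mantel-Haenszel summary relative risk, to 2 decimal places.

2.74

RR_MH = Σ(aᵢ·n₀ᵢ/nᵢ) / Σ(cᵢ·n₁ᵢ/nᵢ), with n₁ᵢ = aᵢ+bᵢ (exposed), n₀ᵢ = cᵢ+dᵢ (unexposed), nᵢ = n₁ᵢ+n₀ᵢ.
Stratum 1 (2010–2014): n₁ = 220, n₀ = 399, n = 619; a·n₀/n = 142·399/619 = 91.5315; c·n₁/n = 65·220/619 = 23.1018
Stratum 2 (2015–2019): n₁ = 163, n₀ = 182, n = 345; a·n₀/n = 131·182/345 = 69.1072; c·n₁/n = 75·163/345 = 35.4348
RR_MH = (91.5315 + 69.1072) / (23.1018 + 35.4348) = 160.6387 / 58.5366 = 2.74425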